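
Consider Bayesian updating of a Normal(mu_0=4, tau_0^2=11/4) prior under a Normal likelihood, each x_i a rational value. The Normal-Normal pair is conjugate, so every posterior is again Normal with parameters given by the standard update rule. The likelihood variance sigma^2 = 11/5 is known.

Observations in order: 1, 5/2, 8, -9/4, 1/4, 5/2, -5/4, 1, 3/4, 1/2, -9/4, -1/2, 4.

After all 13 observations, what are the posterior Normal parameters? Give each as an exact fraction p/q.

obs 1: x=1 → posterior Normal(7/3, 11/9)
obs 2: x=5/2 → posterior Normal(67/28, 11/14)
obs 3: x=8 → posterior Normal(147/38, 11/19)
obs 4: x=-9/4 → posterior Normal(83/32, 11/24)
obs 5: x=1/4 → posterior Normal(127/58, 11/29)
obs 6: x=5/2 → posterior Normal(38/17, 11/34)
obs 7: x=-5/4 → posterior Normal(93/52, 11/39)
obs 8: x=1 → posterior Normal(299/176, 1/4)
obs 9: x=3/4 → posterior Normal(157/98, 11/49)
obs 10: x=1/2 → posterior Normal(3/2, 11/54)
obs 11: x=-9/4 → posterior Normal(279/236, 11/59)
obs 12: x=-1/2 → posterior Normal(269/256, 11/64)
obs 13: x=4 → posterior Normal(349/276, 11/69)

mu_0=349/276, tau_0^2=11/69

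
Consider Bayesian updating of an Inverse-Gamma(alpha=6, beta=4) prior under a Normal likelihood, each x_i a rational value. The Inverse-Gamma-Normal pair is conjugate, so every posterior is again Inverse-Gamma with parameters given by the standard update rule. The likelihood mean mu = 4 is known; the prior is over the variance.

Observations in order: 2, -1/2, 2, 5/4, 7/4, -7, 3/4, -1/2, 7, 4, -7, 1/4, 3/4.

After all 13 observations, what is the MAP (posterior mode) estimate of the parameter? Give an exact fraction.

1895/144

obs 1: x=2 → posterior Inverse-Gamma(13/2, 6)
obs 2: x=-1/2 → posterior Inverse-Gamma(7, 129/8)
obs 3: x=2 → posterior Inverse-Gamma(15/2, 145/8)
obs 4: x=5/4 → posterior Inverse-Gamma(8, 701/32)
obs 5: x=7/4 → posterior Inverse-Gamma(17/2, 391/16)
obs 6: x=-7 → posterior Inverse-Gamma(9, 1359/16)
obs 7: x=3/4 → posterior Inverse-Gamma(19/2, 2887/32)
obs 8: x=-1/2 → posterior Inverse-Gamma(10, 3211/32)
obs 9: x=7 → posterior Inverse-Gamma(21/2, 3355/32)
obs 10: x=4 → posterior Inverse-Gamma(11, 3355/32)
obs 11: x=-7 → posterior Inverse-Gamma(23/2, 5291/32)
obs 12: x=1/4 → posterior Inverse-Gamma(12, 1379/8)
obs 13: x=3/4 → posterior Inverse-Gamma(25/2, 5685/32)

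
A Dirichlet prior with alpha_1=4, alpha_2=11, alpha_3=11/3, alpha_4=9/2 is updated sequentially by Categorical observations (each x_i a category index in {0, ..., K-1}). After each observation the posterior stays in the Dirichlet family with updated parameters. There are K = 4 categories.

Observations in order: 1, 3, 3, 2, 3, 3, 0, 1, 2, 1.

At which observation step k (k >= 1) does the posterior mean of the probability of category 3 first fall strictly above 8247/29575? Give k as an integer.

obs 1: x=1 → posterior Dirichlet(4, 12, 11/3, 9/2)
obs 2: x=3 → posterior Dirichlet(4, 12, 11/3, 11/2)
obs 3: x=3 → posterior Dirichlet(4, 12, 11/3, 13/2)
obs 4: x=2 → posterior Dirichlet(4, 12, 14/3, 13/2)
obs 5: x=3 → posterior Dirichlet(4, 12, 14/3, 15/2)
obs 6: x=3 → posterior Dirichlet(4, 12, 14/3, 17/2)
obs 7: x=0 → posterior Dirichlet(5, 12, 14/3, 17/2)
obs 8: x=1 → posterior Dirichlet(5, 13, 14/3, 17/2)
obs 9: x=2 → posterior Dirichlet(5, 13, 17/3, 17/2)
obs 10: x=1 → posterior Dirichlet(5, 14, 17/3, 17/2)

k = 6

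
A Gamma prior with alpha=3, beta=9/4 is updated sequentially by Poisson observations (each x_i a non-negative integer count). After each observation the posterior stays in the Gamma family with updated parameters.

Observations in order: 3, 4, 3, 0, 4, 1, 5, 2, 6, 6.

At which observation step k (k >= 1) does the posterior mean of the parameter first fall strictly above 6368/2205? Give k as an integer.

obs 1: x=3 → posterior Gamma(6, 13/4)
obs 2: x=4 → posterior Gamma(10, 17/4)
obs 3: x=3 → posterior Gamma(13, 21/4)
obs 4: x=0 → posterior Gamma(13, 25/4)
obs 5: x=4 → posterior Gamma(17, 29/4)
obs 6: x=1 → posterior Gamma(18, 33/4)
obs 7: x=5 → posterior Gamma(23, 37/4)
obs 8: x=2 → posterior Gamma(25, 41/4)
obs 9: x=6 → posterior Gamma(31, 45/4)
obs 10: x=6 → posterior Gamma(37, 49/4)

k = 10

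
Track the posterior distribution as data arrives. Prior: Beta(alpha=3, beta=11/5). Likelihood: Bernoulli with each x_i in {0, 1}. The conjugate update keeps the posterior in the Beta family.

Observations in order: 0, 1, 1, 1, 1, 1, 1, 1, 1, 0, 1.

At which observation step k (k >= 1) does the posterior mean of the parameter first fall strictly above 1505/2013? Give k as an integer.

k = 8

obs 1: x=0 → posterior Beta(3, 16/5)
obs 2: x=1 → posterior Beta(4, 16/5)
obs 3: x=1 → posterior Beta(5, 16/5)
obs 4: x=1 → posterior Beta(6, 16/5)
obs 5: x=1 → posterior Beta(7, 16/5)
obs 6: x=1 → posterior Beta(8, 16/5)
obs 7: x=1 → posterior Beta(9, 16/5)
obs 8: x=1 → posterior Beta(10, 16/5)
obs 9: x=1 → posterior Beta(11, 16/5)
obs 10: x=0 → posterior Beta(11, 21/5)
obs 11: x=1 → posterior Beta(12, 21/5)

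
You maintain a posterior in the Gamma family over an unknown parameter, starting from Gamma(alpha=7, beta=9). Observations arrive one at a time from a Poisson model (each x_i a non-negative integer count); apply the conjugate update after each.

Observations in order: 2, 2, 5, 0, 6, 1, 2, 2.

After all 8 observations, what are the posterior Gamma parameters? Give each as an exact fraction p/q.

alpha=27, beta=17

obs 1: x=2 → posterior Gamma(9, 10)
obs 2: x=2 → posterior Gamma(11, 11)
obs 3: x=5 → posterior Gamma(16, 12)
obs 4: x=0 → posterior Gamma(16, 13)
obs 5: x=6 → posterior Gamma(22, 14)
obs 6: x=1 → posterior Gamma(23, 15)
obs 7: x=2 → posterior Gamma(25, 16)
obs 8: x=2 → posterior Gamma(27, 17)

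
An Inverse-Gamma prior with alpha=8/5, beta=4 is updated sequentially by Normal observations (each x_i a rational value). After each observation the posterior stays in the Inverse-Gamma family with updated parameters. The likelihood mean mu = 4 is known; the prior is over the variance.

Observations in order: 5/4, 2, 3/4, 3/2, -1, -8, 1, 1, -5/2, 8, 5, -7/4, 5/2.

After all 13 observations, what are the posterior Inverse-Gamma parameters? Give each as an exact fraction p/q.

alpha=81/10, beta=5087/32

obs 1: x=5/4 → posterior Inverse-Gamma(21/10, 249/32)
obs 2: x=2 → posterior Inverse-Gamma(13/5, 313/32)
obs 3: x=3/4 → posterior Inverse-Gamma(31/10, 241/16)
obs 4: x=3/2 → posterior Inverse-Gamma(18/5, 291/16)
obs 5: x=-1 → posterior Inverse-Gamma(41/10, 491/16)
obs 6: x=-8 → posterior Inverse-Gamma(23/5, 1643/16)
obs 7: x=1 → posterior Inverse-Gamma(51/10, 1715/16)
obs 8: x=1 → posterior Inverse-Gamma(28/5, 1787/16)
obs 9: x=-5/2 → posterior Inverse-Gamma(61/10, 2125/16)
obs 10: x=8 → posterior Inverse-Gamma(33/5, 2253/16)
obs 11: x=5 → posterior Inverse-Gamma(71/10, 2261/16)
obs 12: x=-7/4 → posterior Inverse-Gamma(38/5, 5051/32)
obs 13: x=5/2 → posterior Inverse-Gamma(81/10, 5087/32)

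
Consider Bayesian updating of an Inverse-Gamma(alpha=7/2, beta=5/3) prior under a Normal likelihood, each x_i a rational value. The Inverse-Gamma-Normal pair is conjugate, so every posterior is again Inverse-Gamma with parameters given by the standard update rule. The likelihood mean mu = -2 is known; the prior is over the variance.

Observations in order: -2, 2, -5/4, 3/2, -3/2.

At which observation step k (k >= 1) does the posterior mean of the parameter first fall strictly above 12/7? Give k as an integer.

k = 2

obs 1: x=-2 → posterior Inverse-Gamma(4, 5/3)
obs 2: x=2 → posterior Inverse-Gamma(9/2, 29/3)
obs 3: x=-5/4 → posterior Inverse-Gamma(5, 955/96)
obs 4: x=3/2 → posterior Inverse-Gamma(11/2, 1543/96)
obs 5: x=-3/2 → posterior Inverse-Gamma(6, 1555/96)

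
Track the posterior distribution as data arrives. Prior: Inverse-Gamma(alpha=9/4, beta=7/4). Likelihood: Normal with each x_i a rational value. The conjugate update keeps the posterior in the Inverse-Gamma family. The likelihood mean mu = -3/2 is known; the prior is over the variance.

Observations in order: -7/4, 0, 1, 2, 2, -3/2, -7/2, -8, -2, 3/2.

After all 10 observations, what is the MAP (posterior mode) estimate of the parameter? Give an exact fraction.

491/88

obs 1: x=-7/4 → posterior Inverse-Gamma(11/4, 57/32)
obs 2: x=0 → posterior Inverse-Gamma(13/4, 93/32)
obs 3: x=1 → posterior Inverse-Gamma(15/4, 193/32)
obs 4: x=2 → posterior Inverse-Gamma(17/4, 389/32)
obs 5: x=2 → posterior Inverse-Gamma(19/4, 585/32)
obs 6: x=-3/2 → posterior Inverse-Gamma(21/4, 585/32)
obs 7: x=-7/2 → posterior Inverse-Gamma(23/4, 649/32)
obs 8: x=-8 → posterior Inverse-Gamma(25/4, 1325/32)
obs 9: x=-2 → posterior Inverse-Gamma(27/4, 1329/32)
obs 10: x=3/2 → posterior Inverse-Gamma(29/4, 1473/32)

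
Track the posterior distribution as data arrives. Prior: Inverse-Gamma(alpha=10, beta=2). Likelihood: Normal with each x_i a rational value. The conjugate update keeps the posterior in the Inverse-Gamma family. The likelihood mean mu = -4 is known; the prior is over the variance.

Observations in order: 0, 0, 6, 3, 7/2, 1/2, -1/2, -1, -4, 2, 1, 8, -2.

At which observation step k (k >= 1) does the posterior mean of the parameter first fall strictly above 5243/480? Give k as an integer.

k = 7

obs 1: x=0 → posterior Inverse-Gamma(21/2, 10)
obs 2: x=0 → posterior Inverse-Gamma(11, 18)
obs 3: x=6 → posterior Inverse-Gamma(23/2, 68)
obs 4: x=3 → posterior Inverse-Gamma(12, 185/2)
obs 5: x=7/2 → posterior Inverse-Gamma(25/2, 965/8)
obs 6: x=1/2 → posterior Inverse-Gamma(13, 523/4)
obs 7: x=-1/2 → posterior Inverse-Gamma(27/2, 1095/8)
obs 8: x=-1 → posterior Inverse-Gamma(14, 1131/8)
obs 9: x=-4 → posterior Inverse-Gamma(29/2, 1131/8)
obs 10: x=2 → posterior Inverse-Gamma(15, 1275/8)
obs 11: x=1 → posterior Inverse-Gamma(31/2, 1375/8)
obs 12: x=8 → posterior Inverse-Gamma(16, 1951/8)
obs 13: x=-2 → posterior Inverse-Gamma(33/2, 1967/8)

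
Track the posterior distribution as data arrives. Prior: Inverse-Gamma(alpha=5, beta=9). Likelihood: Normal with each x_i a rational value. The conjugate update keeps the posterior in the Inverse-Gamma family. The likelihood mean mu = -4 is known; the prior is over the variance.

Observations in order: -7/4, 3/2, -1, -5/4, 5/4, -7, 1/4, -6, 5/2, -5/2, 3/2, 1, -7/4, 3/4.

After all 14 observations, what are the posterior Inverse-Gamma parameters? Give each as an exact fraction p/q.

obs 1: x=-7/4 → posterior Inverse-Gamma(11/2, 369/32)
obs 2: x=3/2 → posterior Inverse-Gamma(6, 853/32)
obs 3: x=-1 → posterior Inverse-Gamma(13/2, 997/32)
obs 4: x=-5/4 → posterior Inverse-Gamma(7, 559/16)
obs 5: x=5/4 → posterior Inverse-Gamma(15/2, 1559/32)
obs 6: x=-7 → posterior Inverse-Gamma(8, 1703/32)
obs 7: x=1/4 → posterior Inverse-Gamma(17/2, 249/4)
obs 8: x=-6 → posterior Inverse-Gamma(9, 257/4)
obs 9: x=5/2 → posterior Inverse-Gamma(19/2, 683/8)
obs 10: x=-5/2 → posterior Inverse-Gamma(10, 173/2)
obs 11: x=3/2 → posterior Inverse-Gamma(21/2, 813/8)
obs 12: x=1 → posterior Inverse-Gamma(11, 913/8)
obs 13: x=-7/4 → posterior Inverse-Gamma(23/2, 3733/32)
obs 14: x=3/4 → posterior Inverse-Gamma(12, 2047/16)

alpha=12, beta=2047/16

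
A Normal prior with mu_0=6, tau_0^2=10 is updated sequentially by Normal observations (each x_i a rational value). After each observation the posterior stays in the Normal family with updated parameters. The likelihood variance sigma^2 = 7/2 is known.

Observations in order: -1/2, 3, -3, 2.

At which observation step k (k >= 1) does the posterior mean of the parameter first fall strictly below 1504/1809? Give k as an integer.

k = 3

obs 1: x=-1/2 → posterior Normal(32/27, 70/27)
obs 2: x=3 → posterior Normal(92/47, 70/47)
obs 3: x=-3 → posterior Normal(32/67, 70/67)
obs 4: x=2 → posterior Normal(24/29, 70/87)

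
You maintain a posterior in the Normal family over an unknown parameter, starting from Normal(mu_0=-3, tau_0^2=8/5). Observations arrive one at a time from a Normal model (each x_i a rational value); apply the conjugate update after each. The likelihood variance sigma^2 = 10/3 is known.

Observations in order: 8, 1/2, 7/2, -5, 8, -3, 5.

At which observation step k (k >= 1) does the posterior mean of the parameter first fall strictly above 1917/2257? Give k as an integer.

k = 3

obs 1: x=8 → posterior Normal(21/37, 40/37)
obs 2: x=1/2 → posterior Normal(27/49, 40/49)
obs 3: x=7/2 → posterior Normal(69/61, 40/61)
obs 4: x=-5 → posterior Normal(9/73, 40/73)
obs 5: x=8 → posterior Normal(21/17, 8/17)
obs 6: x=-3 → posterior Normal(69/97, 40/97)
obs 7: x=5 → posterior Normal(129/109, 40/109)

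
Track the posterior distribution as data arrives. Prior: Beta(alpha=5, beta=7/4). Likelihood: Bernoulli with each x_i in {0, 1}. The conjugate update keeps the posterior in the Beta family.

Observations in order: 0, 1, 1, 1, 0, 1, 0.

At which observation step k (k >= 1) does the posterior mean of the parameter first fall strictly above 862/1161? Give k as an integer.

obs 1: x=0 → posterior Beta(5, 11/4)
obs 2: x=1 → posterior Beta(6, 11/4)
obs 3: x=1 → posterior Beta(7, 11/4)
obs 4: x=1 → posterior Beta(8, 11/4)
obs 5: x=0 → posterior Beta(8, 15/4)
obs 6: x=1 → posterior Beta(9, 15/4)
obs 7: x=0 → posterior Beta(9, 19/4)

k = 4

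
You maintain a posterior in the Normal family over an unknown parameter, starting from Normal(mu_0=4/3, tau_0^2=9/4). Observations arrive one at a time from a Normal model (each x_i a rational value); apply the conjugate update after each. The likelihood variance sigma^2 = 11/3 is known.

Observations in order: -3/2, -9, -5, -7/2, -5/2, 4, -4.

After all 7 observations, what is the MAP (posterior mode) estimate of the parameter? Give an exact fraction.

obs 1: x=-3/2 → posterior Normal(109/426, 99/71)
obs 2: x=-9 → posterior Normal(-1349/588, 99/98)
obs 3: x=-5 → posterior Normal(-2159/750, 99/125)
obs 4: x=-7/2 → posterior Normal(-1363/456, 99/152)
obs 5: x=-5/2 → posterior Normal(-3131/1074, 99/179)
obs 6: x=4 → posterior Normal(-2483/1236, 99/206)
obs 7: x=-4 → posterior Normal(-3131/1398, 99/233)

-3131/1398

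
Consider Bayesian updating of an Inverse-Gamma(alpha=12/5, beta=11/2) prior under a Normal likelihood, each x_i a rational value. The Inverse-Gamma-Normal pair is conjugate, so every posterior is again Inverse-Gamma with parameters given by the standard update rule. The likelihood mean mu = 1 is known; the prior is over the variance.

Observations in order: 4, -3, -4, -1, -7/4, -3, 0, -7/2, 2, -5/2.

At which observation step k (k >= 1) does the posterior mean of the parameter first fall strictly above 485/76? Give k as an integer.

obs 1: x=4 → posterior Inverse-Gamma(29/10, 10)
obs 2: x=-3 → posterior Inverse-Gamma(17/5, 18)
obs 3: x=-4 → posterior Inverse-Gamma(39/10, 61/2)
obs 4: x=-1 → posterior Inverse-Gamma(22/5, 65/2)
obs 5: x=-7/4 → posterior Inverse-Gamma(49/10, 1161/32)
obs 6: x=-3 → posterior Inverse-Gamma(27/5, 1417/32)
obs 7: x=0 → posterior Inverse-Gamma(59/10, 1433/32)
obs 8: x=-7/2 → posterior Inverse-Gamma(32/5, 1757/32)
obs 9: x=2 → posterior Inverse-Gamma(69/10, 1773/32)
obs 10: x=-5/2 → posterior Inverse-Gamma(37/5, 1969/32)

k = 2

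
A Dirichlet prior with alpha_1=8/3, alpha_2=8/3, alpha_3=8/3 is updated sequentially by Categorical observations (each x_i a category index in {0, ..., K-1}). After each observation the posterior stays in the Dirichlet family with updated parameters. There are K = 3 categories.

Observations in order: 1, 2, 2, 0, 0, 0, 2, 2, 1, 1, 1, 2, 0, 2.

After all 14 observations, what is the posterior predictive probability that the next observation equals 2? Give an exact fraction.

obs 1: x=1 → posterior Dirichlet(8/3, 11/3, 8/3)
obs 2: x=2 → posterior Dirichlet(8/3, 11/3, 11/3)
obs 3: x=2 → posterior Dirichlet(8/3, 11/3, 14/3)
obs 4: x=0 → posterior Dirichlet(11/3, 11/3, 14/3)
obs 5: x=0 → posterior Dirichlet(14/3, 11/3, 14/3)
obs 6: x=0 → posterior Dirichlet(17/3, 11/3, 14/3)
obs 7: x=2 → posterior Dirichlet(17/3, 11/3, 17/3)
obs 8: x=2 → posterior Dirichlet(17/3, 11/3, 20/3)
obs 9: x=1 → posterior Dirichlet(17/3, 14/3, 20/3)
obs 10: x=1 → posterior Dirichlet(17/3, 17/3, 20/3)
obs 11: x=1 → posterior Dirichlet(17/3, 20/3, 20/3)
obs 12: x=2 → posterior Dirichlet(17/3, 20/3, 23/3)
obs 13: x=0 → posterior Dirichlet(20/3, 20/3, 23/3)
obs 14: x=2 → posterior Dirichlet(20/3, 20/3, 26/3)

13/33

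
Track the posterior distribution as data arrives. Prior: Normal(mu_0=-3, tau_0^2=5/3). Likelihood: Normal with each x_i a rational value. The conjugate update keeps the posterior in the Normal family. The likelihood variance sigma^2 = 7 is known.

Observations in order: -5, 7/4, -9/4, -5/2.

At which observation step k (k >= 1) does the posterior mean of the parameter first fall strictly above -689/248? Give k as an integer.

obs 1: x=-5 → posterior Normal(-44/13, 35/26)
obs 2: x=7/4 → posterior Normal(-317/124, 35/31)
obs 3: x=-9/4 → posterior Normal(-181/72, 35/36)
obs 4: x=-5/2 → posterior Normal(-103/41, 35/41)

k = 2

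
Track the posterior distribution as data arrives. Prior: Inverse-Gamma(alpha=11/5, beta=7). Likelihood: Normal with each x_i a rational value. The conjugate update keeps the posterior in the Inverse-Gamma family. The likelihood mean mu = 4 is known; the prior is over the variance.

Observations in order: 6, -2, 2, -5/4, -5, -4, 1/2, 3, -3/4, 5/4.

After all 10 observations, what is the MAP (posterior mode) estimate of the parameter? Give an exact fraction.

21915/1312

obs 1: x=6 → posterior Inverse-Gamma(27/10, 9)
obs 2: x=-2 → posterior Inverse-Gamma(16/5, 27)
obs 3: x=2 → posterior Inverse-Gamma(37/10, 29)
obs 4: x=-5/4 → posterior Inverse-Gamma(21/5, 1369/32)
obs 5: x=-5 → posterior Inverse-Gamma(47/10, 2665/32)
obs 6: x=-4 → posterior Inverse-Gamma(26/5, 3689/32)
obs 7: x=1/2 → posterior Inverse-Gamma(57/10, 3885/32)
obs 8: x=3 → posterior Inverse-Gamma(31/5, 3901/32)
obs 9: x=-3/4 → posterior Inverse-Gamma(67/10, 2131/16)
obs 10: x=5/4 → posterior Inverse-Gamma(36/5, 4383/32)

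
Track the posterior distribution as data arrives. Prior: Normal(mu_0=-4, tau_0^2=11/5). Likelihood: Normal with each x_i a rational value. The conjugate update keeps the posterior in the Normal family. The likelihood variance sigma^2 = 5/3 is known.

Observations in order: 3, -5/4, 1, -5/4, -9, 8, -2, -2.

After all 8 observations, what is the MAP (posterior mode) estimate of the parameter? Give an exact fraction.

obs 1: x=3 → posterior Normal(-1/58, 55/58)
obs 2: x=-5/4 → posterior Normal(-13/28, 55/91)
obs 3: x=1 → posterior Normal(-37/496, 55/124)
obs 4: x=-5/4 → posterior Normal(-101/314, 55/157)
obs 5: x=-9 → posterior Normal(-139/76, 11/38)
obs 6: x=8 → posterior Normal(-167/446, 55/223)
obs 7: x=-2 → posterior Normal(-299/512, 55/256)
obs 8: x=-2 → posterior Normal(-431/578, 55/289)

-431/578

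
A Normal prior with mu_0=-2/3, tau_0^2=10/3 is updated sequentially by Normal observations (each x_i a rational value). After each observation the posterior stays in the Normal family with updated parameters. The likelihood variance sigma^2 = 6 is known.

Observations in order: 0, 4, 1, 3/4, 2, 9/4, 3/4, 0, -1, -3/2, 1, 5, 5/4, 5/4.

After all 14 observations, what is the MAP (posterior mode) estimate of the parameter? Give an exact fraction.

311/316

obs 1: x=0 → posterior Normal(-3/7, 15/7)
obs 2: x=4 → posterior Normal(14/19, 30/19)
obs 3: x=1 → posterior Normal(19/24, 5/4)
obs 4: x=3/4 → posterior Normal(91/116, 30/29)
obs 5: x=2 → posterior Normal(131/136, 15/17)
obs 6: x=9/4 → posterior Normal(44/39, 10/13)
obs 7: x=3/4 → posterior Normal(191/176, 15/22)
obs 8: x=0 → posterior Normal(191/196, 30/49)
obs 9: x=-1 → posterior Normal(19/24, 5/9)
obs 10: x=-3/2 → posterior Normal(141/236, 30/59)
obs 11: x=1 → posterior Normal(161/256, 15/32)
obs 12: x=5 → posterior Normal(87/92, 10/23)
obs 13: x=5/4 → posterior Normal(143/148, 15/37)
obs 14: x=5/4 → posterior Normal(311/316, 30/79)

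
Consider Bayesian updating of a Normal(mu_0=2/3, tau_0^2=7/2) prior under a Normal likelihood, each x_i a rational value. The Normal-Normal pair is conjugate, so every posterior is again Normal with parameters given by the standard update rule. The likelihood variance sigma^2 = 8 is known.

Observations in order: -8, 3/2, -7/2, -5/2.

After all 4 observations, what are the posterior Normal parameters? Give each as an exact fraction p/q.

mu_0=-461/264, tau_0^2=14/11

obs 1: x=-8 → posterior Normal(-136/69, 56/23)
obs 2: x=3/2 → posterior Normal(-209/180, 28/15)
obs 3: x=-7/2 → posterior Normal(-178/111, 56/37)
obs 4: x=-5/2 → posterior Normal(-461/264, 14/11)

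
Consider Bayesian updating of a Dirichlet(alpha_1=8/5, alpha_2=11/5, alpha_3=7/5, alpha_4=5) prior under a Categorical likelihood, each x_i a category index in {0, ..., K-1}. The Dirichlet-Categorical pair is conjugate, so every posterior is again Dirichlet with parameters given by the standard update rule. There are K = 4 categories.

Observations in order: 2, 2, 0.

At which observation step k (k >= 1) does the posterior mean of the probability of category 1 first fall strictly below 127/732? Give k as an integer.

obs 1: x=2 → posterior Dirichlet(8/5, 11/5, 12/5, 5)
obs 2: x=2 → posterior Dirichlet(8/5, 11/5, 17/5, 5)
obs 3: x=0 → posterior Dirichlet(13/5, 11/5, 17/5, 5)

k = 3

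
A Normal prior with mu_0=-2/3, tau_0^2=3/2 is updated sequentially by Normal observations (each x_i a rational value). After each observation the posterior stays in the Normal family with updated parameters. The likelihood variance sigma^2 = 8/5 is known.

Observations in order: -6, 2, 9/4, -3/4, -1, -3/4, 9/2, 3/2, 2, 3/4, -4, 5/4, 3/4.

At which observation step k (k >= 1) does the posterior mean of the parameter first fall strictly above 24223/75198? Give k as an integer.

obs 1: x=-6 → posterior Normal(-302/93, 24/31)
obs 2: x=2 → posterior Normal(-106/69, 12/23)
obs 3: x=9/4 → posterior Normal(-443/732, 24/61)
obs 4: x=-3/4 → posterior Normal(-289/456, 6/19)
obs 5: x=-1 → posterior Normal(-379/546, 24/91)
obs 6: x=-3/4 → posterior Normal(-893/1272, 12/53)
obs 7: x=9/2 → posterior Normal(-83/1452, 24/121)
obs 8: x=3/2 → posterior Normal(11/96, 3/17)
obs 9: x=2 → posterior Normal(547/1812, 24/151)
obs 10: x=3/4 → posterior Normal(341/996, 12/83)
obs 11: x=-4 → posterior Normal(-19/1086, 24/181)
obs 12: x=5/4 → posterior Normal(187/2352, 6/49)
obs 13: x=3/4 → posterior Normal(161/1266, 24/211)

k = 10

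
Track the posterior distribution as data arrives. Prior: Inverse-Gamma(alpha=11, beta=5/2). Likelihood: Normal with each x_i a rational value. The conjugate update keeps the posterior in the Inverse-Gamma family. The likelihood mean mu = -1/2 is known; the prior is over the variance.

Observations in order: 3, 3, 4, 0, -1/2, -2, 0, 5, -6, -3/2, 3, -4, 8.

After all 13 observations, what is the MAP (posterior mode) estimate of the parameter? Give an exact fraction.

obs 1: x=3 → posterior Inverse-Gamma(23/2, 69/8)
obs 2: x=3 → posterior Inverse-Gamma(12, 59/4)
obs 3: x=4 → posterior Inverse-Gamma(25/2, 199/8)
obs 4: x=0 → posterior Inverse-Gamma(13, 25)
obs 5: x=-1/2 → posterior Inverse-Gamma(27/2, 25)
obs 6: x=-2 → posterior Inverse-Gamma(14, 209/8)
obs 7: x=0 → posterior Inverse-Gamma(29/2, 105/4)
obs 8: x=5 → posterior Inverse-Gamma(15, 331/8)
obs 9: x=-6 → posterior Inverse-Gamma(31/2, 113/2)
obs 10: x=-3/2 → posterior Inverse-Gamma(16, 57)
obs 11: x=3 → posterior Inverse-Gamma(33/2, 505/8)
obs 12: x=-4 → posterior Inverse-Gamma(17, 277/4)
obs 13: x=8 → posterior Inverse-Gamma(35/2, 843/8)

843/148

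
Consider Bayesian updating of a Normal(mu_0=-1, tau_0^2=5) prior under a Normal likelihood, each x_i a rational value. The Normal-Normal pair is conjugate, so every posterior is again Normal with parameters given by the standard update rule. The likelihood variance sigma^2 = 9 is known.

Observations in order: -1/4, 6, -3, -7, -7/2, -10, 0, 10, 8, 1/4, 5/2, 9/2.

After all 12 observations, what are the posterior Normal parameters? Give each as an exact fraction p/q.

mu_0=19/46, tau_0^2=15/23

obs 1: x=-1/4 → posterior Normal(-41/56, 45/14)
obs 2: x=6 → posterior Normal(79/76, 45/19)
obs 3: x=-3 → posterior Normal(19/96, 15/8)
obs 4: x=-7 → posterior Normal(-121/116, 45/29)
obs 5: x=-7/2 → posterior Normal(-191/136, 45/34)
obs 6: x=-10 → posterior Normal(-391/156, 15/13)
obs 7: x=0 → posterior Normal(-391/176, 45/44)
obs 8: x=10 → posterior Normal(-191/196, 45/49)
obs 9: x=8 → posterior Normal(-31/216, 5/6)
obs 10: x=1/4 → posterior Normal(-13/118, 45/59)
obs 11: x=5/2 → posterior Normal(3/32, 45/64)
obs 12: x=9/2 → posterior Normal(19/46, 15/23)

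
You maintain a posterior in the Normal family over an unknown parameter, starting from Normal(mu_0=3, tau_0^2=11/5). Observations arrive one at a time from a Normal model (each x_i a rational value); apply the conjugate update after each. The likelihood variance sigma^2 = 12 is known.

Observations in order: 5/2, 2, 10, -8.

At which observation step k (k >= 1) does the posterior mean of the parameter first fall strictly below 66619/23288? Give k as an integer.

k = 2

obs 1: x=5/2 → posterior Normal(415/142, 132/71)
obs 2: x=2 → posterior Normal(459/164, 66/41)
obs 3: x=10 → posterior Normal(679/186, 44/31)
obs 4: x=-8 → posterior Normal(503/208, 33/26)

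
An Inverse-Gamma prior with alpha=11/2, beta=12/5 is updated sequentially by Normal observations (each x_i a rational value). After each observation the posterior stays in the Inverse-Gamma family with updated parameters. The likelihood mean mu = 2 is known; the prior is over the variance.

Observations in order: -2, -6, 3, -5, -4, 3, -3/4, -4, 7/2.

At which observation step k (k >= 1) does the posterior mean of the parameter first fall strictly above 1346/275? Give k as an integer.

obs 1: x=-2 → posterior Inverse-Gamma(6, 52/5)
obs 2: x=-6 → posterior Inverse-Gamma(13/2, 212/5)
obs 3: x=3 → posterior Inverse-Gamma(7, 429/10)
obs 4: x=-5 → posterior Inverse-Gamma(15/2, 337/5)
obs 5: x=-4 → posterior Inverse-Gamma(8, 427/5)
obs 6: x=3 → posterior Inverse-Gamma(17/2, 859/10)
obs 7: x=-3/4 → posterior Inverse-Gamma(9, 14349/160)
obs 8: x=-4 → posterior Inverse-Gamma(19/2, 17229/160)
obs 9: x=7/2 → posterior Inverse-Gamma(10, 17409/160)

k = 2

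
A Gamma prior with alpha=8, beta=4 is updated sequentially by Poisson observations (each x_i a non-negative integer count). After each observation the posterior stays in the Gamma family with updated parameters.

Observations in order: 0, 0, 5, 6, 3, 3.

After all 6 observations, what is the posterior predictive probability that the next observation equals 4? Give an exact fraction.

204750000000000000000000000000/1586309297171491574414436704891

obs 1: x=0 → posterior Gamma(8, 5)
obs 2: x=0 → posterior Gamma(8, 6)
obs 3: x=5 → posterior Gamma(13, 7)
obs 4: x=6 → posterior Gamma(19, 8)
obs 5: x=3 → posterior Gamma(22, 9)
obs 6: x=3 → posterior Gamma(25, 10)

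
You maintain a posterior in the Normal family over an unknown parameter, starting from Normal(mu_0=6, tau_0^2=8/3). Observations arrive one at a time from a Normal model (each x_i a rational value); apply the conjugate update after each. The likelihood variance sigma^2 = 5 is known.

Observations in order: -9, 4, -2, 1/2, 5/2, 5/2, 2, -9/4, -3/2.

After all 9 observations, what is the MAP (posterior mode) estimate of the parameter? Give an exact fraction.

64/87

obs 1: x=-9 → posterior Normal(18/23, 40/23)
obs 2: x=4 → posterior Normal(50/31, 40/31)
obs 3: x=-2 → posterior Normal(34/39, 40/39)
obs 4: x=1/2 → posterior Normal(38/47, 40/47)
obs 5: x=5/2 → posterior Normal(58/55, 8/11)
obs 6: x=5/2 → posterior Normal(26/21, 40/63)
obs 7: x=2 → posterior Normal(94/71, 40/71)
obs 8: x=-9/4 → posterior Normal(76/79, 40/79)
obs 9: x=-3/2 → posterior Normal(64/87, 40/87)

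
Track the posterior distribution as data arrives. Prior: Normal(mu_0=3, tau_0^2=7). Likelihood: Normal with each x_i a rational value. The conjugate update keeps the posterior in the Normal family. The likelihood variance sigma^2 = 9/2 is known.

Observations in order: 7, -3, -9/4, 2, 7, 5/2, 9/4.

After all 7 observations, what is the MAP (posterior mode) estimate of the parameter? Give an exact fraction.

244/107

obs 1: x=7 → posterior Normal(125/23, 63/23)
obs 2: x=-3 → posterior Normal(83/37, 63/37)
obs 3: x=-9/4 → posterior Normal(103/102, 21/17)
obs 4: x=2 → posterior Normal(159/130, 63/65)
obs 5: x=7 → posterior Normal(355/158, 63/79)
obs 6: x=5/2 → posterior Normal(425/186, 21/31)
obs 7: x=9/4 → posterior Normal(244/107, 63/107)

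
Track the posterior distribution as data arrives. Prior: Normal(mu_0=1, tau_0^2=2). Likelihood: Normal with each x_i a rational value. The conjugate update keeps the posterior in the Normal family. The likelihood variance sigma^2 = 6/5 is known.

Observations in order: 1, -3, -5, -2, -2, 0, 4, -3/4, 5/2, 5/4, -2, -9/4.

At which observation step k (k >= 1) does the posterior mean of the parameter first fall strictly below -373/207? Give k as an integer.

obs 1: x=1 → posterior Normal(1, 3/4)
obs 2: x=-3 → posterior Normal(-7/13, 6/13)
obs 3: x=-5 → posterior Normal(-16/9, 1/3)
obs 4: x=-2 → posterior Normal(-42/23, 6/23)
obs 5: x=-2 → posterior Normal(-13/7, 3/14)
obs 6: x=0 → posterior Normal(-52/33, 2/11)
obs 7: x=4 → posterior Normal(-16/19, 3/19)
obs 8: x=-3/4 → posterior Normal(-143/172, 6/43)
obs 9: x=5/2 → posterior Normal(-31/64, 1/8)
obs 10: x=5/4 → posterior Normal(-17/53, 6/53)
obs 11: x=-2 → posterior Normal(-27/58, 3/29)
obs 12: x=-9/4 → posterior Normal(-17/28, 2/21)

k = 4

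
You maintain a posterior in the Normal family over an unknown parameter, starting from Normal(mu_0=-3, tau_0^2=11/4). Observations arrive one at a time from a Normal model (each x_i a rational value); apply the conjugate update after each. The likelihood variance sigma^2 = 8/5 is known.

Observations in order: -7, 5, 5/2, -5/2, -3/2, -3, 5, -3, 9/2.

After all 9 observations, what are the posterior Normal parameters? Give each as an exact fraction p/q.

mu_0=-96/527, tau_0^2=88/527

obs 1: x=-7 → posterior Normal(-481/87, 88/87)
obs 2: x=5 → posterior Normal(-103/71, 44/71)
obs 3: x=5/2 → posterior Normal(-137/394, 88/197)
obs 4: x=-5/2 → posterior Normal(-103/126, 22/63)
obs 5: x=-3/2 → posterior Normal(-577/614, 88/307)
obs 6: x=-3 → posterior Normal(-907/724, 44/181)
obs 7: x=5 → posterior Normal(-119/278, 88/417)
obs 8: x=-3 → posterior Normal(-687/944, 11/59)
obs 9: x=9/2 → posterior Normal(-96/527, 88/527)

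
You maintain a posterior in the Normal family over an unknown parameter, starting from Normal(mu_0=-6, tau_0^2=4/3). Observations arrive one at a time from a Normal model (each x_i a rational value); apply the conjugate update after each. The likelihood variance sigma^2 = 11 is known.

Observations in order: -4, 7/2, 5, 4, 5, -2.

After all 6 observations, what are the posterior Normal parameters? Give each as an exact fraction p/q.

obs 1: x=-4 → posterior Normal(-214/37, 44/37)
obs 2: x=7/2 → posterior Normal(-200/41, 44/41)
obs 3: x=5 → posterior Normal(-4, 44/45)
obs 4: x=4 → posterior Normal(-164/49, 44/49)
obs 5: x=5 → posterior Normal(-144/53, 44/53)
obs 6: x=-2 → posterior Normal(-8/3, 44/57)

mu_0=-8/3, tau_0^2=44/57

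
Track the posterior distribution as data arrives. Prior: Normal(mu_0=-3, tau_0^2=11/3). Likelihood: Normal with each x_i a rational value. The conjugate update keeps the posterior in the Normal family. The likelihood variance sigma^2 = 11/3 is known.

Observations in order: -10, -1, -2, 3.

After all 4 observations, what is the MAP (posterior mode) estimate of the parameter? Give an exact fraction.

obs 1: x=-10 → posterior Normal(-13/2, 11/6)
obs 2: x=-1 → posterior Normal(-14/3, 11/9)
obs 3: x=-2 → posterior Normal(-4, 11/12)
obs 4: x=3 → posterior Normal(-13/5, 11/15)

-13/5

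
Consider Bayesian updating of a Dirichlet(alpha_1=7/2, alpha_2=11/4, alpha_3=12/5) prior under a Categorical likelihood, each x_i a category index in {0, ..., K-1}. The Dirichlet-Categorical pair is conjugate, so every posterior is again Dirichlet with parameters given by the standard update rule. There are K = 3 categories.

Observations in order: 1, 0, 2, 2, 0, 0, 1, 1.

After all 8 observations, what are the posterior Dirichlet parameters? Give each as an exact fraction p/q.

obs 1: x=1 → posterior Dirichlet(7/2, 15/4, 12/5)
obs 2: x=0 → posterior Dirichlet(9/2, 15/4, 12/5)
obs 3: x=2 → posterior Dirichlet(9/2, 15/4, 17/5)
obs 4: x=2 → posterior Dirichlet(9/2, 15/4, 22/5)
obs 5: x=0 → posterior Dirichlet(11/2, 15/4, 22/5)
obs 6: x=0 → posterior Dirichlet(13/2, 15/4, 22/5)
obs 7: x=1 → posterior Dirichlet(13/2, 19/4, 22/5)
obs 8: x=1 → posterior Dirichlet(13/2, 23/4, 22/5)

alpha_1=13/2, alpha_2=23/4, alpha_3=22/5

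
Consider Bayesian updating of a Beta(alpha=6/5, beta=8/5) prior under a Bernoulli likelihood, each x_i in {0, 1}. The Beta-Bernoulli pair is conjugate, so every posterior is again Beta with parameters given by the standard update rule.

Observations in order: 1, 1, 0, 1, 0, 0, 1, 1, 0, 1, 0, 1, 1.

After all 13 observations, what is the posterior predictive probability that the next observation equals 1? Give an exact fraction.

46/79

obs 1: x=1 → posterior Beta(11/5, 8/5)
obs 2: x=1 → posterior Beta(16/5, 8/5)
obs 3: x=0 → posterior Beta(16/5, 13/5)
obs 4: x=1 → posterior Beta(21/5, 13/5)
obs 5: x=0 → posterior Beta(21/5, 18/5)
obs 6: x=0 → posterior Beta(21/5, 23/5)
obs 7: x=1 → posterior Beta(26/5, 23/5)
obs 8: x=1 → posterior Beta(31/5, 23/5)
obs 9: x=0 → posterior Beta(31/5, 28/5)
obs 10: x=1 → posterior Beta(36/5, 28/5)
obs 11: x=0 → posterior Beta(36/5, 33/5)
obs 12: x=1 → posterior Beta(41/5, 33/5)
obs 13: x=1 → posterior Beta(46/5, 33/5)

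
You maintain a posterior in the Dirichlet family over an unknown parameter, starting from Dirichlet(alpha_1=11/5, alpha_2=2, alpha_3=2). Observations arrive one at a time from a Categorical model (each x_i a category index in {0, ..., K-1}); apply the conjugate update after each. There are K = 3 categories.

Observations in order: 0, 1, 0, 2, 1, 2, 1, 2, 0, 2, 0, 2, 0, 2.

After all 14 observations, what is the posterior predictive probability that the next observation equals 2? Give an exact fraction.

40/101

obs 1: x=0 → posterior Dirichlet(16/5, 2, 2)
obs 2: x=1 → posterior Dirichlet(16/5, 3, 2)
obs 3: x=0 → posterior Dirichlet(21/5, 3, 2)
obs 4: x=2 → posterior Dirichlet(21/5, 3, 3)
obs 5: x=1 → posterior Dirichlet(21/5, 4, 3)
obs 6: x=2 → posterior Dirichlet(21/5, 4, 4)
obs 7: x=1 → posterior Dirichlet(21/5, 5, 4)
obs 8: x=2 → posterior Dirichlet(21/5, 5, 5)
obs 9: x=0 → posterior Dirichlet(26/5, 5, 5)
obs 10: x=2 → posterior Dirichlet(26/5, 5, 6)
obs 11: x=0 → posterior Dirichlet(31/5, 5, 6)
obs 12: x=2 → posterior Dirichlet(31/5, 5, 7)
obs 13: x=0 → posterior Dirichlet(36/5, 5, 7)
obs 14: x=2 → posterior Dirichlet(36/5, 5, 8)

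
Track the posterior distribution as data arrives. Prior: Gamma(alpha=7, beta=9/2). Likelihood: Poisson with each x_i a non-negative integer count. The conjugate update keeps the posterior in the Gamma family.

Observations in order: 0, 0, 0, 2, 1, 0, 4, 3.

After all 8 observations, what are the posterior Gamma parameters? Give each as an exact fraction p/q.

obs 1: x=0 → posterior Gamma(7, 11/2)
obs 2: x=0 → posterior Gamma(7, 13/2)
obs 3: x=0 → posterior Gamma(7, 15/2)
obs 4: x=2 → posterior Gamma(9, 17/2)
obs 5: x=1 → posterior Gamma(10, 19/2)
obs 6: x=0 → posterior Gamma(10, 21/2)
obs 7: x=4 → posterior Gamma(14, 23/2)
obs 8: x=3 → posterior Gamma(17, 25/2)

alpha=17, beta=25/2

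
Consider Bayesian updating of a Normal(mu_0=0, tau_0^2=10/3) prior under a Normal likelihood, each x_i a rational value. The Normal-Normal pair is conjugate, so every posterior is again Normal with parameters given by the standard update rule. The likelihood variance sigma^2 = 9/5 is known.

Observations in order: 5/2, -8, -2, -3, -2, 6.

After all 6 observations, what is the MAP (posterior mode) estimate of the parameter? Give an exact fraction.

-325/327

obs 1: x=5/2 → posterior Normal(125/77, 90/77)
obs 2: x=-8 → posterior Normal(-275/127, 90/127)
obs 3: x=-2 → posterior Normal(-125/59, 30/59)
obs 4: x=-3 → posterior Normal(-525/227, 90/227)
obs 5: x=-2 → posterior Normal(-625/277, 90/277)
obs 6: x=6 → posterior Normal(-325/327, 30/109)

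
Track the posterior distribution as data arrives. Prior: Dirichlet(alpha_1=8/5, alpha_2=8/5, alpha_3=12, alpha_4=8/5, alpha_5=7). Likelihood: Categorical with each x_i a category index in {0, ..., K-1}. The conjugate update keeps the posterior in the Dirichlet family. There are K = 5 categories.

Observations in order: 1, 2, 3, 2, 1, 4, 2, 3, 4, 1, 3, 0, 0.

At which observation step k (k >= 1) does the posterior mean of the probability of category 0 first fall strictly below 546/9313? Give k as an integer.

k = 4

obs 1: x=1 → posterior Dirichlet(8/5, 13/5, 12, 8/5, 7)
obs 2: x=2 → posterior Dirichlet(8/5, 13/5, 13, 8/5, 7)
obs 3: x=3 → posterior Dirichlet(8/5, 13/5, 13, 13/5, 7)
obs 4: x=2 → posterior Dirichlet(8/5, 13/5, 14, 13/5, 7)
obs 5: x=1 → posterior Dirichlet(8/5, 18/5, 14, 13/5, 7)
obs 6: x=4 → posterior Dirichlet(8/5, 18/5, 14, 13/5, 8)
obs 7: x=2 → posterior Dirichlet(8/5, 18/5, 15, 13/5, 8)
obs 8: x=3 → posterior Dirichlet(8/5, 18/5, 15, 18/5, 8)
obs 9: x=4 → posterior Dirichlet(8/5, 18/5, 15, 18/5, 9)
obs 10: x=1 → posterior Dirichlet(8/5, 23/5, 15, 18/5, 9)
obs 11: x=3 → posterior Dirichlet(8/5, 23/5, 15, 23/5, 9)
obs 12: x=0 → posterior Dirichlet(13/5, 23/5, 15, 23/5, 9)
obs 13: x=0 → posterior Dirichlet(18/5, 23/5, 15, 23/5, 9)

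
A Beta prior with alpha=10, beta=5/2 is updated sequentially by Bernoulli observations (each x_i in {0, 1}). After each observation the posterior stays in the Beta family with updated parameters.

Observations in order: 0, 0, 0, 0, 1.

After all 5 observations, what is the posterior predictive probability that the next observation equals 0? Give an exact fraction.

13/35

obs 1: x=0 → posterior Beta(10, 7/2)
obs 2: x=0 → posterior Beta(10, 9/2)
obs 3: x=0 → posterior Beta(10, 11/2)
obs 4: x=0 → posterior Beta(10, 13/2)
obs 5: x=1 → posterior Beta(11, 13/2)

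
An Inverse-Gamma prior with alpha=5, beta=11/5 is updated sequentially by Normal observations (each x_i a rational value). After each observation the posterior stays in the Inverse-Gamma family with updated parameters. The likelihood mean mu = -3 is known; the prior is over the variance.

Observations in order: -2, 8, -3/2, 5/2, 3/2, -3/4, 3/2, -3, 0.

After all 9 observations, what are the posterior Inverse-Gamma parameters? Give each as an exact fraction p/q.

obs 1: x=-2 → posterior Inverse-Gamma(11/2, 27/10)
obs 2: x=8 → posterior Inverse-Gamma(6, 316/5)
obs 3: x=-3/2 → posterior Inverse-Gamma(13/2, 2573/40)
obs 4: x=5/2 → posterior Inverse-Gamma(7, 1589/20)
obs 5: x=3/2 → posterior Inverse-Gamma(15/2, 3583/40)
obs 6: x=-3/4 → posterior Inverse-Gamma(8, 14737/160)
obs 7: x=3/2 → posterior Inverse-Gamma(17/2, 16357/160)
obs 8: x=-3 → posterior Inverse-Gamma(9, 16357/160)
obs 9: x=0 → posterior Inverse-Gamma(19/2, 17077/160)

alpha=19/2, beta=17077/160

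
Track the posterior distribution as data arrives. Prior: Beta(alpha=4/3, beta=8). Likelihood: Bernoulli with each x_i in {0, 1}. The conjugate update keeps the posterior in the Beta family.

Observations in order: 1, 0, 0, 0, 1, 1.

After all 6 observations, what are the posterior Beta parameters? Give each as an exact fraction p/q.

obs 1: x=1 → posterior Beta(7/3, 8)
obs 2: x=0 → posterior Beta(7/3, 9)
obs 3: x=0 → posterior Beta(7/3, 10)
obs 4: x=0 → posterior Beta(7/3, 11)
obs 5: x=1 → posterior Beta(10/3, 11)
obs 6: x=1 → posterior Beta(13/3, 11)

alpha=13/3, beta=11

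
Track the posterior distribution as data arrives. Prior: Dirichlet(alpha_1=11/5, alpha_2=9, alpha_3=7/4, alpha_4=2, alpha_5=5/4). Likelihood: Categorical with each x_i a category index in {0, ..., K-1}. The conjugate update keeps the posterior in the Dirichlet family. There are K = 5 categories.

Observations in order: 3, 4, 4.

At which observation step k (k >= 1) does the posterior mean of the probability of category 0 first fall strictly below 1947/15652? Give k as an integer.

obs 1: x=3 → posterior Dirichlet(11/5, 9, 7/4, 3, 5/4)
obs 2: x=4 → posterior Dirichlet(11/5, 9, 7/4, 3, 9/4)
obs 3: x=4 → posterior Dirichlet(11/5, 9, 7/4, 3, 13/4)

k = 2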